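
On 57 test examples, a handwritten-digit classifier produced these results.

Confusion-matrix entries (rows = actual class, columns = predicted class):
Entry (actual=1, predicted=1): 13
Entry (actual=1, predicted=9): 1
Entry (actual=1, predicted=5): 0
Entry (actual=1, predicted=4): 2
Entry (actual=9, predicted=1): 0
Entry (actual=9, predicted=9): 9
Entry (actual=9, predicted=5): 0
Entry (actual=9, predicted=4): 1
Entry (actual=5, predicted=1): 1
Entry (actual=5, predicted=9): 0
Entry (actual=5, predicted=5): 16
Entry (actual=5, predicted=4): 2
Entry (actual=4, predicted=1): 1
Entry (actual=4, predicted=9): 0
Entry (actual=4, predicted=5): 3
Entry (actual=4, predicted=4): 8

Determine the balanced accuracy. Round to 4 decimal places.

Balanced accuracy = mean of per-class recall.
  1: recall = 13/16 = 0.81250
  9: recall = 9/10 = 0.90000
  5: recall = 16/19 = 0.84211
  4: recall = 8/12 = 0.66667
Mean = (0.81250 + 0.90000 + 0.84211 + 0.66667) / 4 = 0.8053

0.8053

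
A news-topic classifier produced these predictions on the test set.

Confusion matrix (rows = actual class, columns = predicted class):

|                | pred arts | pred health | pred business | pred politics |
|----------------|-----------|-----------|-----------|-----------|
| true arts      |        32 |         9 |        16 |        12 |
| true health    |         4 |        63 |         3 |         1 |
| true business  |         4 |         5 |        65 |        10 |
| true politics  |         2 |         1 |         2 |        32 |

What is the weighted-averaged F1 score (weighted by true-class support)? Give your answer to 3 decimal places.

0.727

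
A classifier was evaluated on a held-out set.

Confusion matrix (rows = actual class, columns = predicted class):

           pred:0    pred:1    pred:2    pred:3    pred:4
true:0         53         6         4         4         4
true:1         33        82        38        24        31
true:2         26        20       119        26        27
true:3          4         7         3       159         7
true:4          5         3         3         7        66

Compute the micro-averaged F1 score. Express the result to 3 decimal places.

Micro-averaging pools counts across classes: ΣTP=479, ΣFP=282, ΣFN=282.
Micro-F1 score = 2·TP/(2·TP+FP+FN) on pooled counts = 0.629 (equals overall accuracy in single-label multiclass).

0.629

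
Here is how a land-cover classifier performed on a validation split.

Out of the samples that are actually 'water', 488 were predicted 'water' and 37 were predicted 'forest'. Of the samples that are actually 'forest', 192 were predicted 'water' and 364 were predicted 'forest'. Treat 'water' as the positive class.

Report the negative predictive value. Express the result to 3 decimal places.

0.908

NPV = TN/(TN+FN) = 364/(364+37) = 0.908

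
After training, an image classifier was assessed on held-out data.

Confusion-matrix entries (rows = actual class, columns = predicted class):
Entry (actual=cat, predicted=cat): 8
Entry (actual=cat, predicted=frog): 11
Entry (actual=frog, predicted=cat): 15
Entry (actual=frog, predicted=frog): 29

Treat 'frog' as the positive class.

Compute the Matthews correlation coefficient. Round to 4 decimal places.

MCC = (TP·TN − FP·FN) / √((TP+FP)(TP+FN)(TN+FP)(TN+FN))
Numerator = 29·8 − 11·15 = 67
Denominator = √(40·44·19·23) = √769120 = 876.9949
MCC = 67 / 876.9949 = 0.0764

0.0764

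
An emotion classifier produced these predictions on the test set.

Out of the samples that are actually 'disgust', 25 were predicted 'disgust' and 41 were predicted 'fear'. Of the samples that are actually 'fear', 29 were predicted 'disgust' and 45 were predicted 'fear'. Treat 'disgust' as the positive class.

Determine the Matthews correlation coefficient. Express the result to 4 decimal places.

-0.0134

MCC = (TP·TN − FP·FN) / √((TP+FP)(TP+FN)(TN+FP)(TN+FN))
Numerator = 25·45 − 29·41 = -64
Denominator = √(54·66·74·86) = √22681296 = 4762.4884
MCC = -64 / 4762.4884 = -0.0134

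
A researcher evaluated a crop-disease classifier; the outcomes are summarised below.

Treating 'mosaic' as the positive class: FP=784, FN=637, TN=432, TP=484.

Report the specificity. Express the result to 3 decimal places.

Specificity = TN/(TN+FP) = 432/(432+784) = 0.355

0.355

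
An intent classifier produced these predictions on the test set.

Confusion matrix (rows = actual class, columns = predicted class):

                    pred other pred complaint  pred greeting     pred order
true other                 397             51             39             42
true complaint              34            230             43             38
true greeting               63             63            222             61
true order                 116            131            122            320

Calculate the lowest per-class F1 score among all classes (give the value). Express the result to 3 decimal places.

Per-class F1 score (2·TP/(2·TP+FP+FN)):
  other: TP=397, FP=34+63+116=213, FN=51+39+42=132 → 794/1139 = 0.6971
  complaint: TP=230, FP=51+63+131=245, FN=34+43+38=115 → 460/820 = 0.5610
  greeting: TP=222, FP=39+43+122=204, FN=63+63+61=187 → 444/835 = 0.5317
  order: TP=320, FP=42+38+61=141, FN=116+131+122=369 → 640/1150 = 0.5565
Lowest is class 'greeting' with F1 score = 0.532.

0.532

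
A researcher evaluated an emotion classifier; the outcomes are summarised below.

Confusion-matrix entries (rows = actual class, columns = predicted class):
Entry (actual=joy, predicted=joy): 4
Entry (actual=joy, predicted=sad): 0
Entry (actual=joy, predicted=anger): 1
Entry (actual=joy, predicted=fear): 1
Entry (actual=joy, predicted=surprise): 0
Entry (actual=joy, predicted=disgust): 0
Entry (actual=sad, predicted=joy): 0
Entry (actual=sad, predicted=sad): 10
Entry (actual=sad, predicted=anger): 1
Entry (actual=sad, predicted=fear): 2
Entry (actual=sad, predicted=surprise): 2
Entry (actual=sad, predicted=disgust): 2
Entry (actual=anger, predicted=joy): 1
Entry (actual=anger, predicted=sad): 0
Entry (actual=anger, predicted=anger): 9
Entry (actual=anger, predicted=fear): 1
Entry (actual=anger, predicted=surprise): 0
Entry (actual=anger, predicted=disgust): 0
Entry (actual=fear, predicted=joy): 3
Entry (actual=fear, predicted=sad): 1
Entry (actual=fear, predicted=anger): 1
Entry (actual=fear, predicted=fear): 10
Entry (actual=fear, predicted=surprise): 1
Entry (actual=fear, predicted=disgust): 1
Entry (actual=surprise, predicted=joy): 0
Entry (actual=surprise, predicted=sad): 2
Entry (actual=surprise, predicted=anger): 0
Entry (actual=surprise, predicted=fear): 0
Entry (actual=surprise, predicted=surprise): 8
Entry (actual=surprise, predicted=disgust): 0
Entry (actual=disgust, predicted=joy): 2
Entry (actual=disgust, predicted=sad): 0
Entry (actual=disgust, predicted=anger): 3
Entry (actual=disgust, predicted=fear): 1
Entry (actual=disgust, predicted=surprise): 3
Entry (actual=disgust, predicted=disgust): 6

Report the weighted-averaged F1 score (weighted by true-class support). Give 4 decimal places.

0.6150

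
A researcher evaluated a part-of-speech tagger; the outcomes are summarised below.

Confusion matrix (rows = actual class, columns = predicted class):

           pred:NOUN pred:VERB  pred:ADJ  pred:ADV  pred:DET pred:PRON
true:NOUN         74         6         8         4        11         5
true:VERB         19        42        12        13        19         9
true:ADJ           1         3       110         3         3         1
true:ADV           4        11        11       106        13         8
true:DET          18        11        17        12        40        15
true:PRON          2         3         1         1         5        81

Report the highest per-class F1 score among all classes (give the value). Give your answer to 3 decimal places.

0.786

Per-class F1 score (2·TP/(2·TP+FP+FN)):
  NOUN: TP=74, FP=19+1+4+18+2=44, FN=6+8+4+11+5=34 → 148/226 = 0.6549
  VERB: TP=42, FP=6+3+11+11+3=34, FN=19+12+13+19+9=72 → 84/190 = 0.4421
  ADJ: TP=110, FP=8+12+11+17+1=49, FN=1+3+3+3+1=11 → 220/280 = 0.7857
  ADV: TP=106, FP=4+13+3+12+1=33, FN=4+11+11+13+8=47 → 212/292 = 0.7260
  DET: TP=40, FP=11+19+3+13+5=51, FN=18+11+17+12+15=73 → 80/204 = 0.3922
  PRON: TP=81, FP=5+9+1+8+15=38, FN=2+3+1+1+5=12 → 162/212 = 0.7642
Highest is class 'ADJ' with F1 score = 0.786.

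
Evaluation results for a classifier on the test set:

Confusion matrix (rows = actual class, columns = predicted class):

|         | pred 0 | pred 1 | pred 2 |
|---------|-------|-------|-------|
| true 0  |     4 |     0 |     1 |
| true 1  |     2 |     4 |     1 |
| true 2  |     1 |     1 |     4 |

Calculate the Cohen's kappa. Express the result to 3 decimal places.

Observed agreement pₒ = trace/N = 12/18 = 0.6667
Expected agreement pₑ = Σ (rowᵢ·colᵢ)/N² = (5·7 + 7·5 + 6·6)/18² = 0.3272
κ = (pₒ − pₑ)/(1 − pₑ) = (0.6667 − 0.3272)/(1 − 0.3272) = 0.505

0.505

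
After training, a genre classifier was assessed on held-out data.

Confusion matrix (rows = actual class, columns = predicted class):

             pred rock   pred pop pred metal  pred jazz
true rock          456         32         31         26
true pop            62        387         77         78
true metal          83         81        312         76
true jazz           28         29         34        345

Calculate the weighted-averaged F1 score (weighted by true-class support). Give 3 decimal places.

Per-class F1 score (2·TP/(2·TP+FP+FN)):
  rock: TP=456, FP=62+83+28=173, FN=32+31+26=89 → 912/1174 = 0.7768
  pop: TP=387, FP=32+81+29=142, FN=62+77+78=217 → 774/1133 = 0.6831
  metal: TP=312, FP=31+77+34=142, FN=83+81+76=240 → 624/1006 = 0.6203
  jazz: TP=345, FP=26+78+76=180, FN=28+29+34=91 → 690/961 = 0.7180
Weighted-F1 score = Σ (supportᵢ/N)·F1 scoreᵢ with N=2137: (545/2137)·0.7768 + (604/2137)·0.6831 + (552/2137)·0.6203 + (436/2137)·0.7180 = 0.698

0.698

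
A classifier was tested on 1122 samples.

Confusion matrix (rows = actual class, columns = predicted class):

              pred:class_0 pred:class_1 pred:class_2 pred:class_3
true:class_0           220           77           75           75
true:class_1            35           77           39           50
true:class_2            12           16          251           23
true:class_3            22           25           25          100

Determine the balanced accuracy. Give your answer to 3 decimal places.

0.572

Balanced accuracy = mean of per-class recall.
  class_0: recall = 220/447 = 0.4922
  class_1: recall = 77/201 = 0.3831
  class_2: recall = 251/302 = 0.8311
  class_3: recall = 100/172 = 0.5814
Mean = (0.4922 + 0.3831 + 0.8311 + 0.5814) / 4 = 0.572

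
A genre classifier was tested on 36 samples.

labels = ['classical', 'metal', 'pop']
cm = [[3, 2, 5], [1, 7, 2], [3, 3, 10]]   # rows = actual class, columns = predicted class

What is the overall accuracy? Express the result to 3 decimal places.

Accuracy = trace / total = (3+7+10=20) / 36 = 20/36 = 0.556

0.556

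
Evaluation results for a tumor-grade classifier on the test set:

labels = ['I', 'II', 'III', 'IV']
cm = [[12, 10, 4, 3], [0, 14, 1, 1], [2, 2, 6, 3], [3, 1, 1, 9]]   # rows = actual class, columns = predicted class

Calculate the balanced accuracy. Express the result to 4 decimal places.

0.5983

Balanced accuracy = mean of per-class recall.
  I: recall = 12/29 = 0.41379
  II: recall = 14/16 = 0.87500
  III: recall = 6/13 = 0.46154
  IV: recall = 9/14 = 0.64286
Mean = (0.41379 + 0.87500 + 0.46154 + 0.64286) / 4 = 0.5983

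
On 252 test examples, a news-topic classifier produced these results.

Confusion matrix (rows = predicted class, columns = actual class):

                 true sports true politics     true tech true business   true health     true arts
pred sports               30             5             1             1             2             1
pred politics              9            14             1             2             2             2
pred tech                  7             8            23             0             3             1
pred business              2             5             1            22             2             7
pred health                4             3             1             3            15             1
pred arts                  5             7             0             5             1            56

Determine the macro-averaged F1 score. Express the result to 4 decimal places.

Per-class F1 score (2·TP/(2·TP+FP+FN)):
  sports: TP=30, FP=5+1+1+2+1=10, FN=9+7+2+4+5=27 → 60/97 = 0.61856
  politics: TP=14, FP=9+1+2+2+2=16, FN=5+8+5+3+7=28 → 28/72 = 0.38889
  tech: TP=23, FP=7+8+0+3+1=19, FN=1+1+1+1+0=4 → 46/69 = 0.66667
  business: TP=22, FP=2+5+1+2+7=17, FN=1+2+0+3+5=11 → 44/72 = 0.61111
  health: TP=15, FP=4+3+1+3+1=12, FN=2+2+3+2+1=10 → 30/52 = 0.57692
  arts: TP=56, FP=5+7+0+5+1=18, FN=1+2+1+7+1=12 → 112/142 = 0.78873
Macro-F1 score = mean = (0.61856 + 0.38889 + 0.66667 + 0.61111 + 0.57692 + 0.78873) / 6 = 0.6085

0.6085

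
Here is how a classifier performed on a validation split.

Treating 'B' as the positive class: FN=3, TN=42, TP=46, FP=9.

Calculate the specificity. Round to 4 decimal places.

0.8235

Specificity = TN/(TN+FP) = 42/(42+9) = 0.8235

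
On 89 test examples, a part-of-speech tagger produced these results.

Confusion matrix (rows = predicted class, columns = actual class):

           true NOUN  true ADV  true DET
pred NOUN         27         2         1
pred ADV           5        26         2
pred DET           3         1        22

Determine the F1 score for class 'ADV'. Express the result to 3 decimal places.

0.839

One-vs-rest for 'ADV': TP = diagonal; FP = other classes predicted 'ADV'; FN = 'ADV' predicted as other.
F1 score = 2·TP/(2·TP+FP+FN).
ADV: TP=26, FP=5+2=7, FN=2+1=3 → 52/62 = 0.8387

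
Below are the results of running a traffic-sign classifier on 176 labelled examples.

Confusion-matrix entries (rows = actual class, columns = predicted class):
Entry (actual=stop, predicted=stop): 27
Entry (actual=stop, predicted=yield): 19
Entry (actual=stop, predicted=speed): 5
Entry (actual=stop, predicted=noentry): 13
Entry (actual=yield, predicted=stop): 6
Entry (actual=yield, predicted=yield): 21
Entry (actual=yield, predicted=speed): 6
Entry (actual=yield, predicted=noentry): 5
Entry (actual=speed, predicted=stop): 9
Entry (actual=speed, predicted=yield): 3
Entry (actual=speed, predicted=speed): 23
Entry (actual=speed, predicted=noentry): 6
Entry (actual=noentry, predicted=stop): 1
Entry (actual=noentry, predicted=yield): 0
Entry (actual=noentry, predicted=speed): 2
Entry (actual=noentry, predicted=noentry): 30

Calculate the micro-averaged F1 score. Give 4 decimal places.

0.5739

Micro-averaging pools counts across classes: ΣTP=101, ΣFP=75, ΣFN=75.
Micro-F1 score = 2·TP/(2·TP+FP+FN) on pooled counts = 0.5739 (equals overall accuracy in single-label multiclass).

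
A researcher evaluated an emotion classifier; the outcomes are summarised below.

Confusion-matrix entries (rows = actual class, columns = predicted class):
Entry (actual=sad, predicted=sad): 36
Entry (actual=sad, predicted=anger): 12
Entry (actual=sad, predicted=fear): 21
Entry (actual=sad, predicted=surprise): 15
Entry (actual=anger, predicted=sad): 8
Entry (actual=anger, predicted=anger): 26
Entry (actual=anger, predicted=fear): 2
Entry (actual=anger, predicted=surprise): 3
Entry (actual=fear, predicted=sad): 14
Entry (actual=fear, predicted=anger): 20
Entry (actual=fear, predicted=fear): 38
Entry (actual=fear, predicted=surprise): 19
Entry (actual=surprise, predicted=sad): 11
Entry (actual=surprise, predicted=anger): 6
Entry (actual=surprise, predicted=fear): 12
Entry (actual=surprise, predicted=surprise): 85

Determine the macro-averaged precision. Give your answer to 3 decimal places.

0.536

Per-class precision (TP/(TP+FP)):
  sad: TP=36, FP=8+14+11=33 → 36/69 = 0.5217
  anger: TP=26, FP=12+20+6=38 → 26/64 = 0.4063
  fear: TP=38, FP=21+2+12=35 → 38/73 = 0.5205
  surprise: TP=85, FP=15+3+19=37 → 85/122 = 0.6967
Macro-precision = mean = (0.5217 + 0.4063 + 0.5205 + 0.6967) / 4 = 0.536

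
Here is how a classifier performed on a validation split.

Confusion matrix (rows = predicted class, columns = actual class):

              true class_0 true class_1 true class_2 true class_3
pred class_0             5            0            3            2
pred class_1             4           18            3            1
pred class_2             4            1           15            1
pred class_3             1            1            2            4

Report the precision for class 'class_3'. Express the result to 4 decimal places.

One-vs-rest for 'class_3': TP = diagonal; FP = other classes predicted 'class_3'; FN = 'class_3' predicted as other.
precision = TP/(TP+FP).
class_3: TP=4, FP=1+1+2=4 → 4/8 = 0.50000

0.5000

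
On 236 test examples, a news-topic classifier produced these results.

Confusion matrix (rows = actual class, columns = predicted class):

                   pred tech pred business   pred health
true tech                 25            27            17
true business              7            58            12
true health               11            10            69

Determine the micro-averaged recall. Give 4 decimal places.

0.6441

Micro-averaging pools counts across classes: ΣTP=152, ΣFP=84, ΣFN=84.
Micro-recall = TP/(TP+FN) on pooled counts = 0.6441 (equals overall accuracy in single-label multiclass).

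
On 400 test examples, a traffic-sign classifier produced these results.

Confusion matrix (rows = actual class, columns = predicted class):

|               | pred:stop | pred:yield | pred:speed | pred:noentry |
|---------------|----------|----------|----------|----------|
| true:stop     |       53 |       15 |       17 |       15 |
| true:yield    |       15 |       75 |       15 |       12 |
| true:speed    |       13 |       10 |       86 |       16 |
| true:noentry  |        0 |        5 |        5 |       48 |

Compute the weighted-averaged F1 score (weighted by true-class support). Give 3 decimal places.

Per-class F1 score (2·TP/(2·TP+FP+FN)):
  stop: TP=53, FP=15+13+0=28, FN=15+17+15=47 → 106/181 = 0.5856
  yield: TP=75, FP=15+10+5=30, FN=15+15+12=42 → 150/222 = 0.6757
  speed: TP=86, FP=17+15+5=37, FN=13+10+16=39 → 172/248 = 0.6935
  noentry: TP=48, FP=15+12+16=43, FN=0+5+5=10 → 96/149 = 0.6443
Weighted-F1 score = Σ (supportᵢ/N)·F1 scoreᵢ with N=400: (100/400)·0.5856 + (117/400)·0.6757 + (125/400)·0.6935 + (58/400)·0.6443 = 0.654

0.654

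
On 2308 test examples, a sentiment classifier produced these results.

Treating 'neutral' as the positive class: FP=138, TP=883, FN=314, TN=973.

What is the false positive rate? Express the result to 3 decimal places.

0.124

FPR = FP/(FP+TN) = 138/(138+973) = 0.124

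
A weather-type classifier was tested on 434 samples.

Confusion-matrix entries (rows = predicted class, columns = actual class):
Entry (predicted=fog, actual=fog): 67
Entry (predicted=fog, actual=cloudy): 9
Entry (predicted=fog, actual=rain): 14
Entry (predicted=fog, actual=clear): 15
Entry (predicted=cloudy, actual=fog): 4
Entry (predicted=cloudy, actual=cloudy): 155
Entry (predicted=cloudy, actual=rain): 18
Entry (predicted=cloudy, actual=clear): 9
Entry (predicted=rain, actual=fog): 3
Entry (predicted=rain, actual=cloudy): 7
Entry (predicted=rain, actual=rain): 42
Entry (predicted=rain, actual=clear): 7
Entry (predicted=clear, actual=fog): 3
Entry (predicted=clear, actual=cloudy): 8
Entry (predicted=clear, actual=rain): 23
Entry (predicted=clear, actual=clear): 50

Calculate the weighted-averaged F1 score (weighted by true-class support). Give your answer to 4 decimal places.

0.7144

Per-class F1 score (2·TP/(2·TP+FP+FN)):
  fog: TP=67, FP=9+14+15=38, FN=4+3+3=10 → 134/182 = 0.73626
  cloudy: TP=155, FP=4+18+9=31, FN=9+7+8=24 → 310/365 = 0.84932
  rain: TP=42, FP=3+7+7=17, FN=14+18+23=55 → 84/156 = 0.53846
  clear: TP=50, FP=3+8+23=34, FN=15+9+7=31 → 100/165 = 0.60606
Weighted-F1 score = Σ (supportᵢ/N)·F1 scoreᵢ with N=434: (77/434)·0.73626 + (179/434)·0.84932 + (97/434)·0.53846 + (81/434)·0.60606 = 0.7144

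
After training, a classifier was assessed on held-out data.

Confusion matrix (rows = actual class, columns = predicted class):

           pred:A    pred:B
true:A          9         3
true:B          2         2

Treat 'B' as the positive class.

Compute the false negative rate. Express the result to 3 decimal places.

FNR = FN/(FN+TP) = 2/(2+2) = 0.500

0.500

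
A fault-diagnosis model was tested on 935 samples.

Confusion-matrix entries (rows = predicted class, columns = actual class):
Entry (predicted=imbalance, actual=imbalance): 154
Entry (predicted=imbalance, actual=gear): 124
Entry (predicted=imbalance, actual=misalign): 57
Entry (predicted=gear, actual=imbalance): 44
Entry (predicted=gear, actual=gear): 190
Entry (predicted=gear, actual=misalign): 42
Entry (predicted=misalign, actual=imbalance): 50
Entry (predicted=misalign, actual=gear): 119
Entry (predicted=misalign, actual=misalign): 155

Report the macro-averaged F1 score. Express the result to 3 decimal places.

0.534

Per-class F1 score (2·TP/(2·TP+FP+FN)):
  imbalance: TP=154, FP=124+57=181, FN=44+50=94 → 308/583 = 0.5283
  gear: TP=190, FP=44+42=86, FN=124+119=243 → 380/709 = 0.5360
  misalign: TP=155, FP=50+119=169, FN=57+42=99 → 310/578 = 0.5363
Macro-F1 score = mean = (0.5283 + 0.5360 + 0.5363) / 3 = 0.534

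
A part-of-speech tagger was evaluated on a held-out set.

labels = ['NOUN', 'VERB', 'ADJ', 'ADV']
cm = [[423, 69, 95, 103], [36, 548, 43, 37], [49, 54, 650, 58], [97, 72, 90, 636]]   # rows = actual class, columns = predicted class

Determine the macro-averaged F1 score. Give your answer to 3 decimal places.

0.734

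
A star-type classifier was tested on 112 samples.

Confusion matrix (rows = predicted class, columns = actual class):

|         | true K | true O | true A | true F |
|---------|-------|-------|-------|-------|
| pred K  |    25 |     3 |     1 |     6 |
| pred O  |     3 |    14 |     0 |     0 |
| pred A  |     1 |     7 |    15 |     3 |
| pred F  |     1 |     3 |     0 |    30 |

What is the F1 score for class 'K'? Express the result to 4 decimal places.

Treat 'K' as positive and all other classes as negative.
F1 score = 2·TP/(2·TP+FP+FN).
K: TP=25, FP=3+1+6=10, FN=3+1+1=5 → 50/65 = 0.76923

0.7692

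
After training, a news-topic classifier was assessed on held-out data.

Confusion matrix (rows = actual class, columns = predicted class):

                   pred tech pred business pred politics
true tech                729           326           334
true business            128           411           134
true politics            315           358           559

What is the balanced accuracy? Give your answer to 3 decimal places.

Balanced accuracy = mean of per-class recall.
  tech: recall = 729/1389 = 0.5248
  business: recall = 411/673 = 0.6107
  politics: recall = 559/1232 = 0.4537
Mean = (0.5248 + 0.6107 + 0.4537) / 3 = 0.530

0.530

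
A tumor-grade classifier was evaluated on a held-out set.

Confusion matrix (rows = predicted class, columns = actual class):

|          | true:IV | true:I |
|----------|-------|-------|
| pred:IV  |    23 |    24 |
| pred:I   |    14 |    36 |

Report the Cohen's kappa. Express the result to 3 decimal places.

0.211

Observed agreement pₒ = trace/N = 59/97 = 0.6082
Expected agreement pₑ = Σ (rowᵢ·colᵢ)/N² = (37·47 + 60·50)/97² = 0.5037
κ = (pₒ − pₑ)/(1 − pₑ) = (0.6082 − 0.5037)/(1 − 0.5037) = 0.211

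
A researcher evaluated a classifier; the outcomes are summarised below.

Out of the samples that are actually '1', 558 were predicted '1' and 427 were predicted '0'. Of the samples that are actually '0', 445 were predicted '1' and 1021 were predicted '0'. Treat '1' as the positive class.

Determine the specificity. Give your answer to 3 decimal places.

0.696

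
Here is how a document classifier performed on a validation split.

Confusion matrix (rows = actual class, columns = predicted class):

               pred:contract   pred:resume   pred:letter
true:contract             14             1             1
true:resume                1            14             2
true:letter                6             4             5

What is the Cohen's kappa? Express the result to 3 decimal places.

0.528

Observed agreement pₒ = trace/N = 33/48 = 0.6875
Expected agreement pₑ = Σ (rowᵢ·colᵢ)/N² = (16·21 + 17·19 + 15·8)/48² = 0.3381
κ = (pₒ − pₑ)/(1 − pₑ) = (0.6875 − 0.3381)/(1 − 0.3381) = 0.528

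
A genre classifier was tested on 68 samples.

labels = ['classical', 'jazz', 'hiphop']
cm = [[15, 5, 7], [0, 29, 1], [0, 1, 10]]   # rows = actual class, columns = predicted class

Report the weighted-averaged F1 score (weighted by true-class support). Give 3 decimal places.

Per-class F1 score (2·TP/(2·TP+FP+FN)):
  classical: TP=15, FP=0+0=0, FN=5+7=12 → 30/42 = 0.7143
  jazz: TP=29, FP=5+1=6, FN=0+1=1 → 58/65 = 0.8923
  hiphop: TP=10, FP=7+1=8, FN=0+1=1 → 20/29 = 0.6897
Weighted-F1 score = Σ (supportᵢ/N)·F1 scoreᵢ with N=68: (27/68)·0.7143 + (30/68)·0.8923 + (11/68)·0.6897 = 0.789

0.789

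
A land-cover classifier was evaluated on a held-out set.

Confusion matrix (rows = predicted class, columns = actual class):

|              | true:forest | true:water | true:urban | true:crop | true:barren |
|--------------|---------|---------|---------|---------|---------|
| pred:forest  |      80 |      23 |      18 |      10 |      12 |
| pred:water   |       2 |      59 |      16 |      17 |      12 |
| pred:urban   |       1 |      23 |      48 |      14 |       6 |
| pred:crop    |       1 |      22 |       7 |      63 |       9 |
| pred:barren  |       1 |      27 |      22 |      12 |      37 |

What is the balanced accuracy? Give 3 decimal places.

Balanced accuracy = mean of per-class recall.
  forest: recall = 80/85 = 0.9412
  water: recall = 59/154 = 0.3831
  urban: recall = 48/111 = 0.4324
  crop: recall = 63/116 = 0.5431
  barren: recall = 37/76 = 0.4868
Mean = (0.9412 + 0.3831 + 0.4324 + 0.5431 + 0.4868) / 5 = 0.557

0.557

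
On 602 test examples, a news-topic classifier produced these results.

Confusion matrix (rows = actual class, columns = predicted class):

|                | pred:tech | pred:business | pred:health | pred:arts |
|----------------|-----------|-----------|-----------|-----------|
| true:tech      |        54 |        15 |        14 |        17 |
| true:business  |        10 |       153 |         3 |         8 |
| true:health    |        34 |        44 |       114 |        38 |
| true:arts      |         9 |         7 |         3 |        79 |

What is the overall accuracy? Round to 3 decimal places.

Accuracy = trace / total = (54+153+114+79=400) / 602 = 400/602 = 0.664

0.664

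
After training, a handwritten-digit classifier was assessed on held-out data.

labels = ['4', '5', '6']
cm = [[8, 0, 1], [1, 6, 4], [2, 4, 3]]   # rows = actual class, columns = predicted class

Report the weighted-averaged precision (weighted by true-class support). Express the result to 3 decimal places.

0.570

Per-class precision (TP/(TP+FP)):
  4: TP=8, FP=1+2=3 → 8/11 = 0.7273
  5: TP=6, FP=0+4=4 → 6/10 = 0.6000
  6: TP=3, FP=1+4=5 → 3/8 = 0.3750
Weighted-precision = Σ (supportᵢ/N)·precisionᵢ with N=29: (9/29)·0.7273 + (11/29)·0.6000 + (9/29)·0.3750 = 0.570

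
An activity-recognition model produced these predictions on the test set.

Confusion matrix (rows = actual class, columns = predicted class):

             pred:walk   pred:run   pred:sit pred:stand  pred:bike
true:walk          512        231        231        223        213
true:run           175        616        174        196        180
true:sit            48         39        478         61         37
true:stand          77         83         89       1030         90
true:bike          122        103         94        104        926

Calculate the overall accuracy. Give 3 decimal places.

0.581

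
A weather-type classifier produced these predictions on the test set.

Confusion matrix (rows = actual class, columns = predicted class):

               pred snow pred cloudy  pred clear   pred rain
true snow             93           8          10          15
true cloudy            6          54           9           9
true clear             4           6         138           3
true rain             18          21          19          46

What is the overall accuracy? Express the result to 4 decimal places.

0.7211

Accuracy = trace / total = (93+54+138+46=331) / 459 = 331/459 = 0.7211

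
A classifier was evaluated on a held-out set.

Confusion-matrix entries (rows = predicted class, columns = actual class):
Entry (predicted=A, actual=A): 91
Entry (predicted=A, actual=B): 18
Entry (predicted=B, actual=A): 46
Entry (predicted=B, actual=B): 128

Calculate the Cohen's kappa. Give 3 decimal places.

0.544

Observed agreement pₒ = trace/N = 219/283 = 0.7739
Expected agreement pₑ = Σ (rowᵢ·colᵢ)/N² = (137·109 + 146·174)/283² = 0.5037
κ = (pₒ − pₑ)/(1 − pₑ) = (0.7739 − 0.5037)/(1 − 0.5037) = 0.544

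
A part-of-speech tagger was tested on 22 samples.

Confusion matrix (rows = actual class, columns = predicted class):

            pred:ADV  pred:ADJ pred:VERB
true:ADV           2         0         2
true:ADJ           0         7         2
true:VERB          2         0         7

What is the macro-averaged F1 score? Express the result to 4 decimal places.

Per-class F1 score (2·TP/(2·TP+FP+FN)):
  ADV: TP=2, FP=0+2=2, FN=0+2=2 → 4/8 = 0.50000
  ADJ: TP=7, FP=0+0=0, FN=0+2=2 → 14/16 = 0.87500
  VERB: TP=7, FP=2+2=4, FN=2+0=2 → 14/20 = 0.70000
Macro-F1 score = mean = (0.50000 + 0.87500 + 0.70000) / 3 = 0.6917

0.6917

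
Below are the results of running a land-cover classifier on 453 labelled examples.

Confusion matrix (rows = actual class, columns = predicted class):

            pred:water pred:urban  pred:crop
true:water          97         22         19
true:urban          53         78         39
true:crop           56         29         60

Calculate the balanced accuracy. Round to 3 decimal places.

0.525

Balanced accuracy = mean of per-class recall.
  water: recall = 97/138 = 0.7029
  urban: recall = 78/170 = 0.4588
  crop: recall = 60/145 = 0.4138
Mean = (0.7029 + 0.4588 + 0.4138) / 3 = 0.525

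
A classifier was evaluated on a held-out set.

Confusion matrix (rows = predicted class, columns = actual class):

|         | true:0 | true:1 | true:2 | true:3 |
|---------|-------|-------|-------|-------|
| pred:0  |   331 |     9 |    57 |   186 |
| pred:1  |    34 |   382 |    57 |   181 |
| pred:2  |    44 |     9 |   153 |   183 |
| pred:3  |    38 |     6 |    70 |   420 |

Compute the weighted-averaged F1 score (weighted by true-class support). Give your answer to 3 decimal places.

Per-class F1 score (2·TP/(2·TP+FP+FN)):
  0: TP=331, FP=9+57+186=252, FN=34+44+38=116 → 662/1030 = 0.6427
  1: TP=382, FP=34+57+181=272, FN=9+9+6=24 → 764/1060 = 0.7208
  2: TP=153, FP=44+9+183=236, FN=57+57+70=184 → 306/726 = 0.4215
  3: TP=420, FP=38+6+70=114, FN=186+181+183=550 → 840/1504 = 0.5585
Weighted-F1 score = Σ (supportᵢ/N)·F1 scoreᵢ with N=2160: (447/2160)·0.6427 + (406/2160)·0.7208 + (337/2160)·0.4215 + (970/2160)·0.5585 = 0.585

0.585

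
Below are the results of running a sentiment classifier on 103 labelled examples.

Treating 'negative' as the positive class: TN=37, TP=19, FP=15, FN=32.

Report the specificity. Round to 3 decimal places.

Specificity = TN/(TN+FP) = 37/(37+15) = 0.712

0.712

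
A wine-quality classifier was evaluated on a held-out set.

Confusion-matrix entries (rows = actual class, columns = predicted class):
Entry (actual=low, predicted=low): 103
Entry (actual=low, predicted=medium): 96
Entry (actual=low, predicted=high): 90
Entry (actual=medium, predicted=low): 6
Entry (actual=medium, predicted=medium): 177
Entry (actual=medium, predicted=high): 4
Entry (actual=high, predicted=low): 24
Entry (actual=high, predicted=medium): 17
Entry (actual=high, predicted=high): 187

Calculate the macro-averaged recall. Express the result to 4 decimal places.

0.7077

Per-class recall (TP/(TP+FN)):
  low: TP=103, FN=96+90=186 → 103/289 = 0.35640
  medium: TP=177, FN=6+4=10 → 177/187 = 0.94652
  high: TP=187, FN=24+17=41 → 187/228 = 0.82018
Macro-recall = mean = (0.35640 + 0.94652 + 0.82018) / 3 = 0.7077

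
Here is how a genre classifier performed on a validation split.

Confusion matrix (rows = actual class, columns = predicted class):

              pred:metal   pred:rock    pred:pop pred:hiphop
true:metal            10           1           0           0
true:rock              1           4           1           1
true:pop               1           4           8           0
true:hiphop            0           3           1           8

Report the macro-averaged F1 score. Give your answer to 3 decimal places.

0.687

Per-class F1 score (2·TP/(2·TP+FP+FN)):
  metal: TP=10, FP=1+1+0=2, FN=1+0+0=1 → 20/23 = 0.8696
  rock: TP=4, FP=1+4+3=8, FN=1+1+1=3 → 8/19 = 0.4211
  pop: TP=8, FP=0+1+1=2, FN=1+4+0=5 → 16/23 = 0.6957
  hiphop: TP=8, FP=0+1+0=1, FN=0+3+1=4 → 16/21 = 0.7619
Macro-F1 score = mean = (0.8696 + 0.4211 + 0.6957 + 0.7619) / 4 = 0.687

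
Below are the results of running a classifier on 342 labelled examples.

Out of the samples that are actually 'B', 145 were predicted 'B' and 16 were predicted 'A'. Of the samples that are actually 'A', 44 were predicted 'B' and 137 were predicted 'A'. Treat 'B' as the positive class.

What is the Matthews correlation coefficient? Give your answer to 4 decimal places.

MCC = (TP·TN − FP·FN) / √((TP+FP)(TP+FN)(TN+FP)(TN+FN))
Numerator = 145·137 − 44·16 = 19161
Denominator = √(189·161·181·153) = √842670297 = 29028.7839
MCC = 19161 / 29028.7839 = 0.6601

0.6601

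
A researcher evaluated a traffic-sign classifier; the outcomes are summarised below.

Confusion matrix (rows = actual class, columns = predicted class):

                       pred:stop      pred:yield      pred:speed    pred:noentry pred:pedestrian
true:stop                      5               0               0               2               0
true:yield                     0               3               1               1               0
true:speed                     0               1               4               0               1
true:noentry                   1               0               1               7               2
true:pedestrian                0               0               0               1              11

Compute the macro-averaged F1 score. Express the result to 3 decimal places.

Per-class F1 score (2·TP/(2·TP+FP+FN)):
  stop: TP=5, FP=0+0+1+0=1, FN=0+0+2+0=2 → 10/13 = 0.7692
  yield: TP=3, FP=0+1+0+0=1, FN=0+1+1+0=2 → 6/9 = 0.6667
  speed: TP=4, FP=0+1+1+0=2, FN=0+1+0+1=2 → 8/12 = 0.6667
  noentry: TP=7, FP=2+1+0+1=4, FN=1+0+1+2=4 → 14/22 = 0.6364
  pedestrian: TP=11, FP=0+0+1+2=3, FN=0+0+0+1=1 → 22/26 = 0.8462
Macro-F1 score = mean = (0.7692 + 0.6667 + 0.6667 + 0.6364 + 0.8462) / 5 = 0.717

0.717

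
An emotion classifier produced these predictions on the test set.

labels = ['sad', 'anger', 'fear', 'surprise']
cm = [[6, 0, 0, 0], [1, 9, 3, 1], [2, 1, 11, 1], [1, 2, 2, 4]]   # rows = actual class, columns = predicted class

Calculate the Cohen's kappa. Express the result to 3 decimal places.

0.564

Observed agreement pₒ = trace/N = 30/44 = 0.6818
Expected agreement pₑ = Σ (rowᵢ·colᵢ)/N² = (6·10 + 14·12 + 15·16 + 9·6)/44² = 0.2696
κ = (pₒ − pₑ)/(1 − pₑ) = (0.6818 − 0.2696)/(1 − 0.2696) = 0.564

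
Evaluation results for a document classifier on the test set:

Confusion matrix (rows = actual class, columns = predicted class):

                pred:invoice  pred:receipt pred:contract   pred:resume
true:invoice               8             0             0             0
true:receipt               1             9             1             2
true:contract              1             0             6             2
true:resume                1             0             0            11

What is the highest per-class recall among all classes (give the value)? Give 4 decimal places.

Per-class recall (TP/(TP+FN)):
  invoice: TP=8, FN=0+0+0=0 → 8/8 = 1.00000
  receipt: TP=9, FN=1+1+2=4 → 9/13 = 0.69231
  contract: TP=6, FN=1+0+2=3 → 6/9 = 0.66667
  resume: TP=11, FN=1+0+0=1 → 11/12 = 0.91667
Highest is class 'invoice' with recall = 1.0000.

1.0000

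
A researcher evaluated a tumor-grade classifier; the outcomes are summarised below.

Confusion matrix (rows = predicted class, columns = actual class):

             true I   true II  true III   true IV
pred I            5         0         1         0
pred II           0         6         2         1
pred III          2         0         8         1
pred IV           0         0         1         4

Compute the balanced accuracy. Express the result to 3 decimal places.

0.762

Balanced accuracy = mean of per-class recall.
  I: recall = 5/7 = 0.7143
  II: recall = 6/6 = 1.0000
  III: recall = 8/12 = 0.6667
  IV: recall = 4/6 = 0.6667
Mean = (0.7143 + 1.0000 + 0.6667 + 0.6667) / 4 = 0.762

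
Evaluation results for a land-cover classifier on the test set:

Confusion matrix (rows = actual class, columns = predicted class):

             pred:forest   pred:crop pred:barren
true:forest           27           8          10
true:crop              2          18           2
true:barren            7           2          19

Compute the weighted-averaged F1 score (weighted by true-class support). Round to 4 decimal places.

Per-class F1 score (2·TP/(2·TP+FP+FN)):
  forest: TP=27, FP=2+7=9, FN=8+10=18 → 54/81 = 0.66667
  crop: TP=18, FP=8+2=10, FN=2+2=4 → 36/50 = 0.72000
  barren: TP=19, FP=10+2=12, FN=7+2=9 → 38/59 = 0.64407
Weighted-F1 score = Σ (supportᵢ/N)·F1 scoreᵢ with N=95: (45/95)·0.66667 + (22/95)·0.72000 + (28/95)·0.64407 = 0.6724

0.6724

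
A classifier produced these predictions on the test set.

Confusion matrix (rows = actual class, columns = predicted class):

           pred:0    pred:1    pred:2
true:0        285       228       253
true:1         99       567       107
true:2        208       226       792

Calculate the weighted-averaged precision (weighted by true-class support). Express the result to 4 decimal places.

Per-class precision (TP/(TP+FP)):
  0: TP=285, FP=99+208=307 → 285/592 = 0.48142
  1: TP=567, FP=228+226=454 → 567/1021 = 0.55534
  2: TP=792, FP=253+107=360 → 792/1152 = 0.68750
Weighted-precision = Σ (supportᵢ/N)·precisionᵢ with N=2765: (766/2765)·0.48142 + (773/2765)·0.55534 + (1226/2765)·0.68750 = 0.5935

0.5935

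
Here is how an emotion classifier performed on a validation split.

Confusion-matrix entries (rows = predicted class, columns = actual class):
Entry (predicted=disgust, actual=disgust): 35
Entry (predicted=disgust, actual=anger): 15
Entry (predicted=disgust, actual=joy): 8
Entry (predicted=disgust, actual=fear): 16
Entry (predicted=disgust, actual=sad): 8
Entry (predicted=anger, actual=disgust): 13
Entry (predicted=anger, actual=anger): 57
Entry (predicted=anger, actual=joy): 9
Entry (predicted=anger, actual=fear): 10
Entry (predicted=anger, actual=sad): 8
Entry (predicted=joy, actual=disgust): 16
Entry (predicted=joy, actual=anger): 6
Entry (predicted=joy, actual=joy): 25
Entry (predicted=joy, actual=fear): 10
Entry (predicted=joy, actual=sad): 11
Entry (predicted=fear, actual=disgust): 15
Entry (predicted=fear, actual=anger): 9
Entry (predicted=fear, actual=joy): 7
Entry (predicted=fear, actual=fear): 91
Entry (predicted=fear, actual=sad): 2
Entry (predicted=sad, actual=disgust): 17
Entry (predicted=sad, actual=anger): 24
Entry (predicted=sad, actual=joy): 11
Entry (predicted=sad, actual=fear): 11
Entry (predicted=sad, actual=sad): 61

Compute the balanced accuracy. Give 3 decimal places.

Balanced accuracy = mean of per-class recall.
  disgust: recall = 35/96 = 0.3646
  anger: recall = 57/111 = 0.5135
  joy: recall = 25/60 = 0.4167
  fear: recall = 91/138 = 0.6594
  sad: recall = 61/90 = 0.6778
Mean = (0.3646 + 0.5135 + 0.4167 + 0.6594 + 0.6778) / 5 = 0.526

0.526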